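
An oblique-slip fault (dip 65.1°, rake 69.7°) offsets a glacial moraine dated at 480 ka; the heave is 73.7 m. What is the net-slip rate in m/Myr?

389 m/Myr

dip-slip = heave / cos(dip) = 73.7 / cos(65.1°) = 175 m
net slip = dip-slip / sin(rake) = 175 / sin(69.7°) = 186.6 m
rate = 186.6 m / 480 ka = 0.000389 m/yr = 389 m/Myr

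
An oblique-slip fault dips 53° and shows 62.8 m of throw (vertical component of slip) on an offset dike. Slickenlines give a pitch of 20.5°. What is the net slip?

dip-slip = throw / sin(dip) = 62.8 / sin(53°) = 78.63 m
net slip = dip-slip / sin(rake) = 78.63 / sin(20.5°) = 225 m

225 m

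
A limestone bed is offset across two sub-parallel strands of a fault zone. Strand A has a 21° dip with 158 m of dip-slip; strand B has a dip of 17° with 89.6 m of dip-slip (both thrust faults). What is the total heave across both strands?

233 m

heave_A = 158 × cos(21°) = 147.5 m
heave_B = 89.6 × cos(17°) = 85.68 m
total = 147.5 + 85.68 = 233 m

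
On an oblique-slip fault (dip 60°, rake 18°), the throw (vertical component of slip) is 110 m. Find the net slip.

411 m

dip-slip = throw / sin(dip) = 110 / sin(60°) = 127 m
net slip = dip-slip / sin(rake) = 127 / sin(18°) = 411 m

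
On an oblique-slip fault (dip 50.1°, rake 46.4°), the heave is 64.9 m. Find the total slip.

140 m

dip-slip = heave / cos(dip) = 64.9 / cos(50.1°) = 101.2 m
net slip = dip-slip / sin(rake) = 101.2 / sin(46.4°) = 140 m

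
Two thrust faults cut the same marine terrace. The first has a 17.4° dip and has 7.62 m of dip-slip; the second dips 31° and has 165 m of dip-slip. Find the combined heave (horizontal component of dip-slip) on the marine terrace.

149 m

heave_A = 7.62 × cos(17.4°) = 7.271 m
heave_B = 165 × cos(31°) = 141.4 m
total = 7.271 + 141.4 = 149 m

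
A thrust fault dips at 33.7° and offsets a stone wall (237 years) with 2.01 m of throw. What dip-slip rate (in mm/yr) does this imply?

dip-slip = throw / sin(dip) = 2.01 m / sin(33.7°) = 3.623 m
rate = 3.623 m / 237 years = 0.0153 m/yr = 15.3 mm/yr

15.3 mm/yr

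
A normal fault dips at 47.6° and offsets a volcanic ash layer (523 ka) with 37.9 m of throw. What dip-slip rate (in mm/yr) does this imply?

dip-slip = throw / sin(dip) = 37.9 m / sin(47.6°) = 51.32 m
rate = 51.32 m / 523 ka = 0.0000981 m/yr = 0.0981 mm/yr

0.0981 mm/yr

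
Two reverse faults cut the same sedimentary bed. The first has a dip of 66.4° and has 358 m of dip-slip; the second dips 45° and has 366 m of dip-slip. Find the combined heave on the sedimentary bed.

402 m

heave_A = 358 × cos(66.4°) = 143.3 m
heave_B = 366 × cos(45°) = 258.8 m
total = 143.3 + 258.8 = 402 m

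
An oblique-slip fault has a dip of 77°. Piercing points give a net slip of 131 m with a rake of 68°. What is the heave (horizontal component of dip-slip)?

27.3 m

dip-slip = net slip × sin(rake) = 131 m × sin(68°) = 121.5 m
heave = dip-slip × cos(dip) = 121.5 × cos(77°) = 27.3 m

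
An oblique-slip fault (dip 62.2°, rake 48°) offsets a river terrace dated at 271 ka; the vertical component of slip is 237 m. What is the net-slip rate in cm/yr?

dip-slip = throw / sin(dip) = 237 / sin(62.2°) = 267.9 m
net slip = dip-slip / sin(rake) = 267.9 / sin(48°) = 360.5 m
rate = 360.5 m / 271 ka = 0.00133 m/yr = 0.133 cm/yr

0.133 cm/yr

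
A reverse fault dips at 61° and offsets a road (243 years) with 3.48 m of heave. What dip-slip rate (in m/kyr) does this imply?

29.5 m/kyr

dip-slip = heave / cos(dip) = 3.48 m / cos(61°) = 7.178 m
rate = 7.178 m / 243 years = 0.0295 m/yr = 29.5 m/kyr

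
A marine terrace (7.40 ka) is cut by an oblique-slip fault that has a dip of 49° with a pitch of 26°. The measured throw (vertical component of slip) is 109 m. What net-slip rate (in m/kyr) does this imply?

dip-slip = throw / sin(dip) = 109 / sin(49°) = 144.4 m
net slip = dip-slip / sin(rake) = 144.4 / sin(26°) = 329.5 m
rate = 329.5 m / 7.40 ka = 0.0445 m/yr = 44.5 m/kyr

44.5 m/kyr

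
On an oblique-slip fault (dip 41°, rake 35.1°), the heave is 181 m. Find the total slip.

417 m

dip-slip = heave / cos(dip) = 181 / cos(41°) = 239.8 m
net slip = dip-slip / sin(rake) = 239.8 / sin(35.1°) = 417 m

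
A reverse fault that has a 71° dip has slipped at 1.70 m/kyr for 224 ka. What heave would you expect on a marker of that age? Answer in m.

dip-slip = rate × time = 1.70 m/kyr × 224 ka = 380.8 m
heave = dip-slip × cos(dip) = 380.8 × cos(71°) = 124 m

124 m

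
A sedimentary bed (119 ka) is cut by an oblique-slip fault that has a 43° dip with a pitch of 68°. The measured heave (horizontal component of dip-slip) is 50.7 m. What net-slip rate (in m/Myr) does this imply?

dip-slip = heave / cos(dip) = 50.7 / cos(43°) = 69.32 m
net slip = dip-slip / sin(rake) = 69.32 / sin(68°) = 74.77 m
rate = 74.77 m / 119 ka = 0.000628 m/yr = 628 m/Myr

628 m/Myr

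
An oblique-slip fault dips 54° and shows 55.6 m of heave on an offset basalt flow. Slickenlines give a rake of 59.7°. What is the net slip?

dip-slip = heave / cos(dip) = 55.6 / cos(54°) = 94.59 m
net slip = dip-slip / sin(rake) = 94.59 / sin(59.7°) = 110 m

110 m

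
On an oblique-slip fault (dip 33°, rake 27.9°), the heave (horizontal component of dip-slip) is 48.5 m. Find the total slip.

dip-slip = heave / cos(dip) = 48.5 / cos(33°) = 57.83 m
net slip = dip-slip / sin(rake) = 57.83 / sin(27.9°) = 124 m

124 m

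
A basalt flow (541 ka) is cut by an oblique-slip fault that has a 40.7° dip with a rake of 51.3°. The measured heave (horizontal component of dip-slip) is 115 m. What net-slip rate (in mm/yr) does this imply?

dip-slip = heave / cos(dip) = 115 / cos(40.7°) = 151.7 m
net slip = dip-slip / sin(rake) = 151.7 / sin(51.3°) = 194.4 m
rate = 194.4 m / 541 ka = 0.000359 m/yr = 0.359 mm/yr

0.359 mm/yr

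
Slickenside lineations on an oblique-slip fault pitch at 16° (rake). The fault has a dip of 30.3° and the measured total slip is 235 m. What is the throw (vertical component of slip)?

32.7 m

dip-slip = net slip × sin(rake) = 235 m × sin(16°) = 64.77 m
throw = dip-slip × sin(dip) = 64.77 × sin(30.3°) = 32.7 m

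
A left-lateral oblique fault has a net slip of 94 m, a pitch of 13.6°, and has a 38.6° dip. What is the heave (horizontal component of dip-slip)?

dip-slip = net slip × sin(rake) = 94 m × sin(13.6°) = 22.10 m
heave = dip-slip × cos(dip) = 22.10 × cos(38.6°) = 17.3 m

17.3 m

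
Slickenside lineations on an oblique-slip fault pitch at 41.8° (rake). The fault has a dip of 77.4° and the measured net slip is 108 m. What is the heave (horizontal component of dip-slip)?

15.7 m

dip-slip = net slip × sin(rake) = 108 m × sin(41.8°) = 71.99 m
heave = dip-slip × cos(dip) = 71.99 × cos(77.4°) = 15.7 m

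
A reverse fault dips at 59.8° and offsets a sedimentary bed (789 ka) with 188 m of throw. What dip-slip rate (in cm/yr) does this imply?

0.0276 cm/yr

dip-slip = throw / sin(dip) = 188 m / sin(59.8°) = 217.5 m
rate = 217.5 m / 789 ka = 0.000276 m/yr = 0.0276 cm/yr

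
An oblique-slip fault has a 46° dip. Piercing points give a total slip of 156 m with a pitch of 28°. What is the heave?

dip-slip = net slip × sin(rake) = 156 m × sin(28°) = 73.24 m
heave = dip-slip × cos(dip) = 73.24 × cos(46°) = 50.9 m

50.9 m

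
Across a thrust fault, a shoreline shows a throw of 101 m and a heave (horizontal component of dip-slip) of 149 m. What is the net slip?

net slip = √(throw² + heave²) = √(101² + 149²) = 180 m

180 m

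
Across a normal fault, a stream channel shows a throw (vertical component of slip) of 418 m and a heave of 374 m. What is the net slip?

561 m

net slip = √(throw² + heave²) = √(418² + 374²) = 561 m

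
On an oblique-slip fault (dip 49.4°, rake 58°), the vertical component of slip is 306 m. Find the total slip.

dip-slip = throw / sin(dip) = 306 / sin(49.4°) = 403 m
net slip = dip-slip / sin(rake) = 403 / sin(58°) = 475 m

475 m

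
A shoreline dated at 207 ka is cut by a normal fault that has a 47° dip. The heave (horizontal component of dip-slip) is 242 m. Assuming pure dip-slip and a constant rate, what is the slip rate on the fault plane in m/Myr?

1710 m/Myr

dip-slip = heave / cos(dip) = 242 m / cos(47°) = 354.8 m
rate = 354.8 m / 207 ka = 0.00171 m/yr = 1710 m/Myr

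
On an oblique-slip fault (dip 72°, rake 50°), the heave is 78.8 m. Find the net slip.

333 m

dip-slip = heave / cos(dip) = 78.8 / cos(72°) = 255 m
net slip = dip-slip / sin(rake) = 255 / sin(50°) = 333 m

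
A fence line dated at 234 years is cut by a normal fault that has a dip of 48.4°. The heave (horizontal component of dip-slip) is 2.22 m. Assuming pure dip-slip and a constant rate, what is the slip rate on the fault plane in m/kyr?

14.3 m/kyr

dip-slip = heave / cos(dip) = 2.22 m / cos(48.4°) = 3.344 m
rate = 3.344 m / 234 years = 0.0143 m/yr = 14.3 m/kyr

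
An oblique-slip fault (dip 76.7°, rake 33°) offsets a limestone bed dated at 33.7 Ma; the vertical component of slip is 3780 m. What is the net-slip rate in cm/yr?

dip-slip = throw / sin(dip) = 3780 / sin(76.7°) = 3884 m
net slip = dip-slip / sin(rake) = 3884 / sin(33°) = 7132 m
rate = 7132 m / 33.7 Ma = 0.000212 m/yr = 0.0212 cm/yr

0.0212 cm/yr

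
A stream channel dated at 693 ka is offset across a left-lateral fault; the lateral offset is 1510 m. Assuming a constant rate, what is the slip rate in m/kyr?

rate = 1510 m / 693 ka = 0.00218 m/yr = 2.18 m/kyr

2.18 m/kyr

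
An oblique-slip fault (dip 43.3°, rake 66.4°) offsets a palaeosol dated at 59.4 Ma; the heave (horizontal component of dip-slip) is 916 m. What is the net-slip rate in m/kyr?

dip-slip = heave / cos(dip) = 916 / cos(43.3°) = 1259 m
net slip = dip-slip / sin(rake) = 1259 / sin(66.4°) = 1374 m
rate = 1374 m / 59.4 Ma = 0.0000231 m/yr = 0.0231 m/kyr

0.0231 m/kyr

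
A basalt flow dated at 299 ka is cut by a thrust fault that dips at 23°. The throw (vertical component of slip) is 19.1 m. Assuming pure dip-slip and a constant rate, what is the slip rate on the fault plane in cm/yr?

0.0163 cm/yr

dip-slip = throw / sin(dip) = 19.1 m / sin(23°) = 48.88 m
rate = 48.88 m / 299 ka = 0.000163 m/yr = 0.0163 cm/yr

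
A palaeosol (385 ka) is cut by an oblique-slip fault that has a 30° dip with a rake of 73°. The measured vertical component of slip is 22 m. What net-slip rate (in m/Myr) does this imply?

120 m/Myr

dip-slip = throw / sin(dip) = 22 / sin(30°) = 44 m
net slip = dip-slip / sin(rake) = 44 / sin(73°) = 46.01 m
rate = 46.01 m / 385 ka = 0.000120 m/yr = 120 m/Myr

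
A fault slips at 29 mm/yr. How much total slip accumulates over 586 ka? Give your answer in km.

slip = rate × time = 29 mm/yr × 586 ka = 17000 m = 17 km

17 km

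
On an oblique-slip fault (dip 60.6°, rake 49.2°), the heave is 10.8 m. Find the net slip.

29.1 m

dip-slip = heave / cos(dip) = 10.8 / cos(60.6°) = 22 m
net slip = dip-slip / sin(rake) = 22 / sin(49.2°) = 29.1 m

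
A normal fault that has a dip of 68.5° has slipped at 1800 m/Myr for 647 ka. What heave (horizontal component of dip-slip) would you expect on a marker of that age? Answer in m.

dip-slip = rate × time = 1800 m/Myr × 647 ka = 1165 m
heave = dip-slip × cos(dip) = 1165 × cos(68.5°) = 427 m

427 m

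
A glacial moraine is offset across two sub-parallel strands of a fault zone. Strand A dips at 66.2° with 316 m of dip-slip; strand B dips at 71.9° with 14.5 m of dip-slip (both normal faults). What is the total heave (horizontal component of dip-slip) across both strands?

heave_A = 316 × cos(66.2°) = 127.5 m
heave_B = 14.5 × cos(71.9°) = 4.505 m
total = 127.5 + 4.505 = 132 m

132 m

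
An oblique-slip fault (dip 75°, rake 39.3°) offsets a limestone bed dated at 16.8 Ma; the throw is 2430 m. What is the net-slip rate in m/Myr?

dip-slip = throw / sin(dip) = 2430 / sin(75°) = 2516 m
net slip = dip-slip / sin(rake) = 2516 / sin(39.3°) = 3972 m
rate = 3972 m / 16.8 Ma = 0.000236 m/yr = 236 m/Myr

236 m/Myr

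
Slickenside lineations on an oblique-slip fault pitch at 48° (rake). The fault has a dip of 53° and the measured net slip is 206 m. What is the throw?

dip-slip = net slip × sin(rake) = 206 m × sin(48°) = 153.1 m
throw = dip-slip × sin(dip) = 153.1 × sin(53°) = 122 m

122 m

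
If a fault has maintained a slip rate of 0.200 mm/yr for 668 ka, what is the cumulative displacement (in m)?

134 m

slip = rate × time = 0.200 mm/yr × 668 ka = 134 m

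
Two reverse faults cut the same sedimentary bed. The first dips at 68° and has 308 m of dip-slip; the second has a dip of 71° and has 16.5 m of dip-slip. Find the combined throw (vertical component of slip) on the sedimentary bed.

throw_A = 308 × sin(68°) = 285.6 m
throw_B = 16.5 × sin(71°) = 15.60 m
total = 285.6 + 15.60 = 301 m

301 m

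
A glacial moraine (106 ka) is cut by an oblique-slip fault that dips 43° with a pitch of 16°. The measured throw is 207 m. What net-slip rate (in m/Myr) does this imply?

dip-slip = throw / sin(dip) = 207 / sin(43°) = 303.5 m
net slip = dip-slip / sin(rake) = 303.5 / sin(16°) = 1101 m
rate = 1101 m / 106 ka = 0.0104 m/yr = 10400 m/Myr

10400 m/Myr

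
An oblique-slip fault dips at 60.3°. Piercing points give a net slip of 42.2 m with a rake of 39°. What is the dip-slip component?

26.6 m

dip-slip = net slip × sin(rake) = 42.2 m × sin(39°) = 26.6 m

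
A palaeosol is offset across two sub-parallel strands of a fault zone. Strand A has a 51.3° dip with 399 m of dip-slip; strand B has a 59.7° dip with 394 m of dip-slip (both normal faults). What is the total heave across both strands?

448 m

heave_A = 399 × cos(51.3°) = 249.5 m
heave_B = 394 × cos(59.7°) = 198.8 m
total = 249.5 + 198.8 = 448 m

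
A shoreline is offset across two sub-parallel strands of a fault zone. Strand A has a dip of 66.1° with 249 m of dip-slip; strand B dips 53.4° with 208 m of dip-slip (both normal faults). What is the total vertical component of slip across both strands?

throw_A = 249 × sin(66.1°) = 227.6 m
throw_B = 208 × sin(53.4°) = 167 m
total = 227.6 + 167 = 395 m

395 m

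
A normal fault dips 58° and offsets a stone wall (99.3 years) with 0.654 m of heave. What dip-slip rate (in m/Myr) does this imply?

dip-slip = heave / cos(dip) = 0.654 m / cos(58°) = 1.234 m
rate = 1.234 m / 99.3 years = 0.0124 m/yr = 12400 m/Myr

12400 m/Myr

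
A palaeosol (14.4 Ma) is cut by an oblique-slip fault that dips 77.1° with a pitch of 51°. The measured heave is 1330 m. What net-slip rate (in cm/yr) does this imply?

dip-slip = heave / cos(dip) = 1330 / cos(77.1°) = 5957 m
net slip = dip-slip / sin(rake) = 5957 / sin(51°) = 7666 m
rate = 7666 m / 14.4 Ma = 0.000532 m/yr = 0.0532 cm/yr

0.0532 cm/yr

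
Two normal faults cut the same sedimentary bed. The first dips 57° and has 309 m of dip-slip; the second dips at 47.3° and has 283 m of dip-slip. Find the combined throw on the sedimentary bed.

throw_A = 309 × sin(57°) = 259.1 m
throw_B = 283 × sin(47.3°) = 208 m
total = 259.1 + 208 = 467 m

467 m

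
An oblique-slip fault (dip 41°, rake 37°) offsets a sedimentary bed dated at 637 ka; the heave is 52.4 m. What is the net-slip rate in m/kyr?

0.181 m/kyr

dip-slip = heave / cos(dip) = 52.4 / cos(41°) = 69.43 m
net slip = dip-slip / sin(rake) = 69.43 / sin(37°) = 115.4 m
rate = 115.4 m / 637 ka = 0.000181 m/yr = 0.181 m/kyr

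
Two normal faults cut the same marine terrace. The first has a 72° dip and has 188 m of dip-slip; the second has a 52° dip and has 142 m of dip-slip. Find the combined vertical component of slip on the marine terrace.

throw_A = 188 × sin(72°) = 178.8 m
throw_B = 142 × sin(52°) = 111.9 m
total = 178.8 + 111.9 = 291 m

291 m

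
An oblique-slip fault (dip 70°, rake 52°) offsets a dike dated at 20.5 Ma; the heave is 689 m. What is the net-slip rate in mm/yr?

dip-slip = heave / cos(dip) = 689 / cos(70°) = 2015 m
net slip = dip-slip / sin(rake) = 2015 / sin(52°) = 2556 m
rate = 2556 m / 20.5 Ma = 0.000125 m/yr = 0.125 mm/yr

0.125 mm/yr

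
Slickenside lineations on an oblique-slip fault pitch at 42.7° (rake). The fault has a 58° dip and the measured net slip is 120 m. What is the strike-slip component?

strike-slip = net slip × cos(rake) = 120 m × cos(42.7°) = 88.2 m

88.2 m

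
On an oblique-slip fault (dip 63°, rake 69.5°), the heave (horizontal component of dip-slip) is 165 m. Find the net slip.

dip-slip = heave / cos(dip) = 165 / cos(63°) = 363.4 m
net slip = dip-slip / sin(rake) = 363.4 / sin(69.5°) = 388 m

388 m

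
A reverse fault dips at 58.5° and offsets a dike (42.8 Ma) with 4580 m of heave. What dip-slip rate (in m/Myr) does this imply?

dip-slip = heave / cos(dip) = 4580 m / cos(58.5°) = 8766 m
rate = 8766 m / 42.8 Ma = 0.000205 m/yr = 205 m/Myr

205 m/Myr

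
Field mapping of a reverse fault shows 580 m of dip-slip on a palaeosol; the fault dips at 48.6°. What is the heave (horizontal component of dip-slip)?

heave = dip-slip × cos(dip) = 580 m × cos(48.6°) = 384 m

384 m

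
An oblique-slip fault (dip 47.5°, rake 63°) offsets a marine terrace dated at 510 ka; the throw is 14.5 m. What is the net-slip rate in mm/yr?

dip-slip = throw / sin(dip) = 14.5 / sin(47.5°) = 19.67 m
net slip = dip-slip / sin(rake) = 19.67 / sin(63°) = 22.07 m
rate = 22.07 m / 510 ka = 0.0000433 m/yr = 0.0433 mm/yr

0.0433 mm/yr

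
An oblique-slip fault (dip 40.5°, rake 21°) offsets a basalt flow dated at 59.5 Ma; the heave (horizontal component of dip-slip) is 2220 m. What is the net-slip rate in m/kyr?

0.137 m/kyr

dip-slip = heave / cos(dip) = 2220 / cos(40.5°) = 2919 m
net slip = dip-slip / sin(rake) = 2919 / sin(21°) = 8147 m
rate = 8147 m / 59.5 Ma = 0.000137 m/yr = 0.137 m/kyr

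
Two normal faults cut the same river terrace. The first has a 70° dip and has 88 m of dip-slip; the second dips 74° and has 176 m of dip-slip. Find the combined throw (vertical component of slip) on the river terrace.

throw_A = 88 × sin(70°) = 82.69 m
throw_B = 176 × sin(74°) = 169.2 m
total = 82.69 + 169.2 = 252 m

252 m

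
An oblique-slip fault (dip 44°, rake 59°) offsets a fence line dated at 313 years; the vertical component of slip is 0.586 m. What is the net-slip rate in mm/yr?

dip-slip = throw / sin(dip) = 0.586 / sin(44°) = 0.8436 m
net slip = dip-slip / sin(rake) = 0.8436 / sin(59°) = 0.9841 m
rate = 0.9841 m / 313 years = 0.00314 m/yr = 3.14 mm/yr

3.14 mm/yr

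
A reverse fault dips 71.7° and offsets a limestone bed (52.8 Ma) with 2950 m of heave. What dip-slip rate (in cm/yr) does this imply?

0.0178 cm/yr

dip-slip = heave / cos(dip) = 2950 m / cos(71.7°) = 9395 m
rate = 9395 m / 52.8 Ma = 0.000178 m/yr = 0.0178 cm/yr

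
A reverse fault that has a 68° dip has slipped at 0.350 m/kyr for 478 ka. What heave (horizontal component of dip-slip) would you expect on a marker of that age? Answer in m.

dip-slip = rate × time = 0.350 m/kyr × 478 ka = 167.3 m
heave = dip-slip × cos(dip) = 167.3 × cos(68°) = 62.7 m

62.7 m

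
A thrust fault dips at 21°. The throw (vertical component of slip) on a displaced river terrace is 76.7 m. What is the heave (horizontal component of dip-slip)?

heave = throw / tan(dip) = 76.7 / tan(21°) = 200 m

200 m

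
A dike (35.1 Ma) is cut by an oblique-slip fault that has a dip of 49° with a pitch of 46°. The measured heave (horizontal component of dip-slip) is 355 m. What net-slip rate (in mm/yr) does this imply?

0.0214 mm/yr

dip-slip = heave / cos(dip) = 355 / cos(49°) = 541.1 m
net slip = dip-slip / sin(rake) = 541.1 / sin(46°) = 752.2 m
rate = 752.2 m / 35.1 Ma = 0.0000214 m/yr = 0.0214 mm/yr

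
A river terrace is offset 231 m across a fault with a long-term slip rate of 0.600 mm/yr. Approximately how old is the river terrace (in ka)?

385 ka

age = offset / rate = 231 m / (0.600 mm/yr) = 385000 yr = 385 ka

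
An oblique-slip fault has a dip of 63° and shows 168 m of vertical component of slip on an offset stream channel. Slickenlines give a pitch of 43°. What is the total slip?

276 m

dip-slip = throw / sin(dip) = 168 / sin(63°) = 188.6 m
net slip = dip-slip / sin(rake) = 188.6 / sin(43°) = 276 m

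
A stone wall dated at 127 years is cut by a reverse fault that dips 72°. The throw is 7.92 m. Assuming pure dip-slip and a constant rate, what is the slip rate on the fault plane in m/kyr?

65.6 m/kyr

dip-slip = throw / sin(dip) = 7.92 m / sin(72°) = 8.328 m
rate = 8.328 m / 127 years = 0.0656 m/yr = 65.6 m/kyr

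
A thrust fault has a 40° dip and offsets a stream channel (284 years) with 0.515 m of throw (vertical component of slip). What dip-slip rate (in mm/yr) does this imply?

2.82 mm/yr

dip-slip = throw / sin(dip) = 0.515 m / sin(40°) = 0.8012 m
rate = 0.8012 m / 284 years = 0.00282 m/yr = 2.82 mm/yr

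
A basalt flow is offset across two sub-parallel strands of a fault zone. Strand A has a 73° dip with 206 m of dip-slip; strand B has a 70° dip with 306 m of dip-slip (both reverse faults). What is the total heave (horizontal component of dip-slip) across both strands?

heave_A = 206 × cos(73°) = 60.23 m
heave_B = 306 × cos(70°) = 104.7 m
total = 60.23 + 104.7 = 165 m

165 m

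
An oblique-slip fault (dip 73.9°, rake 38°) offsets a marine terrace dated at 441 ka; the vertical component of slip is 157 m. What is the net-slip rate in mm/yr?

dip-slip = throw / sin(dip) = 157 / sin(73.9°) = 163.4 m
net slip = dip-slip / sin(rake) = 163.4 / sin(38°) = 265.4 m
rate = 265.4 m / 441 ka = 0.000602 m/yr = 0.602 mm/yr

0.602 mm/yr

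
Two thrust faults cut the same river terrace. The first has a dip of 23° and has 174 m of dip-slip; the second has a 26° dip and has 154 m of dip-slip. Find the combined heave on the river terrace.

299 m

heave_A = 174 × cos(23°) = 160.2 m
heave_B = 154 × cos(26°) = 138.4 m
total = 160.2 + 138.4 = 299 m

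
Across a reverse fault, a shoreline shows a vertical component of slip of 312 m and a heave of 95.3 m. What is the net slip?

net slip = √(throw² + heave²) = √(312² + 95.3²) = 326 m

326 m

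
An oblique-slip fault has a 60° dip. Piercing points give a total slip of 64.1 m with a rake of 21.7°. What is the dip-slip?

dip-slip = net slip × sin(rake) = 64.1 m × sin(21.7°) = 23.7 m

23.7 m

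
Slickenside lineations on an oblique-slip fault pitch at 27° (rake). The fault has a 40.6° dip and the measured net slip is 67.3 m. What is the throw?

19.9 m

dip-slip = net slip × sin(rake) = 67.3 m × sin(27°) = 30.55 m
throw = dip-slip × sin(dip) = 30.55 × sin(40.6°) = 19.9 m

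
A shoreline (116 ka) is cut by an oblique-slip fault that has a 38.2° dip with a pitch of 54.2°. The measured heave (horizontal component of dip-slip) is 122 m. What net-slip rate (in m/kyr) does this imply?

1.65 m/kyr

dip-slip = heave / cos(dip) = 122 / cos(38.2°) = 155.2 m
net slip = dip-slip / sin(rake) = 155.2 / sin(54.2°) = 191.4 m
rate = 191.4 m / 116 ka = 0.00165 m/yr = 1.65 m/kyr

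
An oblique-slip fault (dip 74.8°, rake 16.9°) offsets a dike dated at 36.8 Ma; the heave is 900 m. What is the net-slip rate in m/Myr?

321 m/Myr

dip-slip = heave / cos(dip) = 900 / cos(74.8°) = 3433 m
net slip = dip-slip / sin(rake) = 3433 / sin(16.9°) = 11810 m
rate = 11810 m / 36.8 Ma = 0.000321 m/yr = 321 m/Myr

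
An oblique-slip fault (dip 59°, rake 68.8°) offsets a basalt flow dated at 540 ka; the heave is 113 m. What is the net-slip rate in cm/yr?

dip-slip = heave / cos(dip) = 113 / cos(59°) = 219.4 m
net slip = dip-slip / sin(rake) = 219.4 / sin(68.8°) = 235.3 m
rate = 235.3 m / 540 ka = 0.000436 m/yr = 0.0436 cm/yr

0.0436 cm/yr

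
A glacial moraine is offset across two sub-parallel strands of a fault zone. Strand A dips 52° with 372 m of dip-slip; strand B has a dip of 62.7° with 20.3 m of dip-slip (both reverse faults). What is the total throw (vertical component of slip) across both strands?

throw_A = 372 × sin(52°) = 293.1 m
throw_B = 20.3 × sin(62.7°) = 18.04 m
total = 293.1 + 18.04 = 311 m

311 m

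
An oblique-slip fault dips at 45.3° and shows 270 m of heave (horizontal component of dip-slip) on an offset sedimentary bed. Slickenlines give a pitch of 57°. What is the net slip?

458 m

dip-slip = heave / cos(dip) = 270 / cos(45.3°) = 383.9 m
net slip = dip-slip / sin(rake) = 383.9 / sin(57°) = 458 m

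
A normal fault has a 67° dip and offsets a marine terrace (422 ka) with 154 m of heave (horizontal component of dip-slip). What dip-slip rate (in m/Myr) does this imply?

934 m/Myr

dip-slip = heave / cos(dip) = 154 m / cos(67°) = 394.1 m
rate = 394.1 m / 422 ka = 0.000934 m/yr = 934 m/Myr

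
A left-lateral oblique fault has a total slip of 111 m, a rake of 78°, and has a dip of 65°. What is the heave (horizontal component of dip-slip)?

45.9 m

dip-slip = net slip × sin(rake) = 111 m × sin(78°) = 108.6 m
heave = dip-slip × cos(dip) = 108.6 × cos(65°) = 45.9 m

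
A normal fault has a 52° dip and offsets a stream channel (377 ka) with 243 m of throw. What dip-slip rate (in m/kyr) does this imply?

dip-slip = throw / sin(dip) = 243 m / sin(52°) = 308.4 m
rate = 308.4 m / 377 ka = 0.000818 m/yr = 0.818 m/kyr

0.818 m/kyr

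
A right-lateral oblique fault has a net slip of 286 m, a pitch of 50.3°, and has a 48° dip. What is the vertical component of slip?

164 m

dip-slip = net slip × sin(rake) = 286 m × sin(50.3°) = 220 m
throw = dip-slip × sin(dip) = 220 × sin(48°) = 164 m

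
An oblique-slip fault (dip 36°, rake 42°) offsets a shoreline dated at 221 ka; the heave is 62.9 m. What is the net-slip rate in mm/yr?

dip-slip = heave / cos(dip) = 62.9 / cos(36°) = 77.75 m
net slip = dip-slip / sin(rake) = 77.75 / sin(42°) = 116.2 m
rate = 116.2 m / 221 ka = 0.000526 m/yr = 0.526 mm/yr

0.526 mm/yr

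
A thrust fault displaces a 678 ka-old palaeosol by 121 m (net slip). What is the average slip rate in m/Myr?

rate = 121 m / 678 ka = 0.000178 m/yr = 178 m/Myr

178 m/Myr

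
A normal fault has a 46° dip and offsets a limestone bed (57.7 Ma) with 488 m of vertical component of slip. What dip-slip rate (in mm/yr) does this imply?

dip-slip = throw / sin(dip) = 488 m / sin(46°) = 678.4 m
rate = 678.4 m / 57.7 Ma = 0.0000118 m/yr = 0.0118 mm/yr

0.0118 mm/yr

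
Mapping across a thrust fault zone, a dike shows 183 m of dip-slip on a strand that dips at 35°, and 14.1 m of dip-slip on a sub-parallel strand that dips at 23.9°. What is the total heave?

163 m

heave_A = 183 × cos(35°) = 149.9 m
heave_B = 14.1 × cos(23.9°) = 12.89 m
total = 149.9 + 12.89 = 163 m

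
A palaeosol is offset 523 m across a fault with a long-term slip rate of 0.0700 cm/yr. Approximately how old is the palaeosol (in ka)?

747 ka

age = offset / rate = 523 m / (0.0700 cm/yr) = 747000 yr = 747 ka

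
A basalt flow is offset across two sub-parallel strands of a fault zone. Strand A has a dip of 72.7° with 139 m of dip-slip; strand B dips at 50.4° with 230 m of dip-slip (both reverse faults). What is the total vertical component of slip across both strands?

310 m

throw_A = 139 × sin(72.7°) = 132.7 m
throw_B = 230 × sin(50.4°) = 177.2 m
total = 132.7 + 177.2 = 310 m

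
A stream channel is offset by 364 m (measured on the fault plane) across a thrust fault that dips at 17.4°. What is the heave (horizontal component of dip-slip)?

heave = dip-slip × cos(dip) = 364 m × cos(17.4°) = 347 m

347 m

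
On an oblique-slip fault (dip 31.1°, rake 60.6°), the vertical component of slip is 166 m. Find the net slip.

dip-slip = throw / sin(dip) = 166 / sin(31.1°) = 321.4 m
net slip = dip-slip / sin(rake) = 321.4 / sin(60.6°) = 369 m

369 m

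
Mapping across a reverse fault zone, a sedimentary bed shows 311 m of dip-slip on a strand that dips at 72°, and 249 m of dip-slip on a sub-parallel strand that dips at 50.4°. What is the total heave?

255 m

heave_A = 311 × cos(72°) = 96.10 m
heave_B = 249 × cos(50.4°) = 158.7 m
total = 96.10 + 158.7 = 255 m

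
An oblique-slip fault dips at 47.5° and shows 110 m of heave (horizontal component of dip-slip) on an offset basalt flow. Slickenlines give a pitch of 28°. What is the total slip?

347 m

dip-slip = heave / cos(dip) = 110 / cos(47.5°) = 162.8 m
net slip = dip-slip / sin(rake) = 162.8 / sin(28°) = 347 m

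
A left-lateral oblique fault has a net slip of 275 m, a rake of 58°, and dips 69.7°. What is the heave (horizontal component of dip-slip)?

dip-slip = net slip × sin(rake) = 275 m × sin(58°) = 233.2 m
heave = dip-slip × cos(dip) = 233.2 × cos(69.7°) = 80.9 m

80.9 m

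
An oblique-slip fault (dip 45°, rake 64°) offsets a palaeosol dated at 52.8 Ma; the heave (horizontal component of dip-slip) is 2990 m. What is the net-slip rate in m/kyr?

0.0891 m/kyr

dip-slip = heave / cos(dip) = 2990 / cos(45°) = 4228 m
net slip = dip-slip / sin(rake) = 4228 / sin(64°) = 4705 m
rate = 4705 m / 52.8 Ma = 0.0000891 m/yr = 0.0891 m/kyr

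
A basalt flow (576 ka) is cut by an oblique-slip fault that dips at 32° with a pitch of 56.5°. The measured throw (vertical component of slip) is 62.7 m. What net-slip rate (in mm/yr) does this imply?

dip-slip = throw / sin(dip) = 62.7 / sin(32°) = 118.3 m
net slip = dip-slip / sin(rake) = 118.3 / sin(56.5°) = 141.9 m
rate = 141.9 m / 576 ka = 0.000246 m/yr = 0.246 mm/yr

0.246 mm/yr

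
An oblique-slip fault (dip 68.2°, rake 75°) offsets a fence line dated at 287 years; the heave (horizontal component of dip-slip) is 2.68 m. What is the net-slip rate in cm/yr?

2.60 cm/yr

dip-slip = heave / cos(dip) = 2.68 / cos(68.2°) = 7.217 m
net slip = dip-slip / sin(rake) = 7.217 / sin(75°) = 7.471 m
rate = 7.471 m / 287 years = 0.0260 m/yr = 2.60 cm/yr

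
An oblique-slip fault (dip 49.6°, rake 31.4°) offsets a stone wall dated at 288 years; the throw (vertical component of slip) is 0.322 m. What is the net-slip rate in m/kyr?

dip-slip = throw / sin(dip) = 0.322 / sin(49.6°) = 0.4228 m
net slip = dip-slip / sin(rake) = 0.4228 / sin(31.4°) = 0.8116 m
rate = 0.8116 m / 288 years = 0.00282 m/yr = 2.82 m/kyr

2.82 m/kyr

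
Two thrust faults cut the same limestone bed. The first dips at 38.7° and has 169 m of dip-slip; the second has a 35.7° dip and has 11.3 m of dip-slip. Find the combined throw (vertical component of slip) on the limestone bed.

throw_A = 169 × sin(38.7°) = 105.7 m
throw_B = 11.3 × sin(35.7°) = 6.594 m
total = 105.7 + 6.594 = 112 m

112 m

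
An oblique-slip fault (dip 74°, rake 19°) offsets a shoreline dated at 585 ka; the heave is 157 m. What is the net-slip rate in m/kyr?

dip-slip = heave / cos(dip) = 157 / cos(74°) = 569.6 m
net slip = dip-slip / sin(rake) = 569.6 / sin(19°) = 1750 m
rate = 1750 m / 585 ka = 0.00299 m/yr = 2.99 m/kyr

2.99 m/kyr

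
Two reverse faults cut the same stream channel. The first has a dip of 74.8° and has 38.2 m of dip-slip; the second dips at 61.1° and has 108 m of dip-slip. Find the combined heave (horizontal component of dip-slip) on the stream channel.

62.2 m

heave_A = 38.2 × cos(74.8°) = 10.02 m
heave_B = 108 × cos(61.1°) = 52.19 m
total = 10.02 + 52.19 = 62.2 m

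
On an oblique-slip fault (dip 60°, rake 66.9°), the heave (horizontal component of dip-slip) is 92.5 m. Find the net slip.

201 m

dip-slip = heave / cos(dip) = 92.5 / cos(60°) = 185 m
net slip = dip-slip / sin(rake) = 185 / sin(66.9°) = 201 m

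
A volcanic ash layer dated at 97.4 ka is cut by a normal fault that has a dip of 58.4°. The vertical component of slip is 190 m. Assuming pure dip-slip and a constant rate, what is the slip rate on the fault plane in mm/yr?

2.29 mm/yr

dip-slip = throw / sin(dip) = 190 m / sin(58.4°) = 223.1 m
rate = 223.1 m / 97.4 ka = 0.00229 m/yr = 2.29 mm/yr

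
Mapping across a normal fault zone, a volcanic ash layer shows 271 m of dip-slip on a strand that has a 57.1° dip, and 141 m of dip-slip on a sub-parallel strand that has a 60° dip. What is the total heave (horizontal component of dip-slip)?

heave_A = 271 × cos(57.1°) = 147.2 m
heave_B = 141 × cos(60°) = 70.50 m
total = 147.2 + 70.50 = 218 m

218 m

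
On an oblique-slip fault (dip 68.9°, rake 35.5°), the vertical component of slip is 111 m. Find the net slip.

205 m

dip-slip = throw / sin(dip) = 111 / sin(68.9°) = 119 m
net slip = dip-slip / sin(rake) = 119 / sin(35.5°) = 205 m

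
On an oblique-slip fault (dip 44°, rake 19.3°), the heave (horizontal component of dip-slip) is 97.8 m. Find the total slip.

dip-slip = heave / cos(dip) = 97.8 / cos(44°) = 136 m
net slip = dip-slip / sin(rake) = 136 / sin(19.3°) = 411 m

411 m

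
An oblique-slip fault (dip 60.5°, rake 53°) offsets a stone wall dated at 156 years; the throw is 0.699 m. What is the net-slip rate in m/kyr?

dip-slip = throw / sin(dip) = 0.699 / sin(60.5°) = 0.8031 m
net slip = dip-slip / sin(rake) = 0.8031 / sin(53°) = 1.006 m
rate = 1.006 m / 156 years = 0.00645 m/yr = 6.45 m/kyr

6.45 m/kyr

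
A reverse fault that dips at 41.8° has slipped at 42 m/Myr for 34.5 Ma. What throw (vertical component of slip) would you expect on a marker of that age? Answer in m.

dip-slip = rate × time = 42 m/Myr × 34.5 Ma = 1449 m
throw = dip-slip × sin(dip) = 1449 × sin(41.8°) = 966 m

966 m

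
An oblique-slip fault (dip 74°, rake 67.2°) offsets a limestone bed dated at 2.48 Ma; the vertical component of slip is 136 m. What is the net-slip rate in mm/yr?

dip-slip = throw / sin(dip) = 136 / sin(74°) = 141.5 m
net slip = dip-slip / sin(rake) = 141.5 / sin(67.2°) = 153.5 m
rate = 153.5 m / 2.48 Ma = 0.0000619 m/yr = 0.0619 mm/yr

0.0619 mm/yr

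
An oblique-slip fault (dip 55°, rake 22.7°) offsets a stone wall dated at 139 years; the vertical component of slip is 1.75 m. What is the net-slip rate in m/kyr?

dip-slip = throw / sin(dip) = 1.75 / sin(55°) = 2.136 m
net slip = dip-slip / sin(rake) = 2.136 / sin(22.7°) = 5.536 m
rate = 5.536 m / 139 years = 0.0398 m/yr = 39.8 m/kyr

39.8 m/kyr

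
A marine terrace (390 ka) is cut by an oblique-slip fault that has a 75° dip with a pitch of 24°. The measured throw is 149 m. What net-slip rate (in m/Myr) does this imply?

dip-slip = throw / sin(dip) = 149 / sin(75°) = 154.3 m
net slip = dip-slip / sin(rake) = 154.3 / sin(24°) = 379.3 m
rate = 379.3 m / 390 ka = 0.000972 m/yr = 972 m/Myr

972 m/Myr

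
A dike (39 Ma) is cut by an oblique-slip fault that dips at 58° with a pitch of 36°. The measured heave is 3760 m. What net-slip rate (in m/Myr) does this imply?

310 m/Myr

dip-slip = heave / cos(dip) = 3760 / cos(58°) = 7095 m
net slip = dip-slip / sin(rake) = 7095 / sin(36°) = 12070 m
rate = 12070 m / 39 Ma = 0.000310 m/yr = 310 m/Myr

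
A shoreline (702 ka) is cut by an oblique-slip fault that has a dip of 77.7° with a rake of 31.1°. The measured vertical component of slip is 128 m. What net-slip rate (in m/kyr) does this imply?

dip-slip = throw / sin(dip) = 128 / sin(77.7°) = 131 m
net slip = dip-slip / sin(rake) = 131 / sin(31.1°) = 253.6 m
rate = 253.6 m / 702 ka = 0.000361 m/yr = 0.361 m/kyr

0.361 m/kyr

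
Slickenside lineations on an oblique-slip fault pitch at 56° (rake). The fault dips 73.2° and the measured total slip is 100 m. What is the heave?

dip-slip = net slip × sin(rake) = 100 m × sin(56°) = 82.90 m
heave = dip-slip × cos(dip) = 82.90 × cos(73.2°) = 24 m

24 m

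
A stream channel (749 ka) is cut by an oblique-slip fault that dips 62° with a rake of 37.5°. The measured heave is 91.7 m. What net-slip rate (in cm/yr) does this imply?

0.0428 cm/yr

dip-slip = heave / cos(dip) = 91.7 / cos(62°) = 195.3 m
net slip = dip-slip / sin(rake) = 195.3 / sin(37.5°) = 320.9 m
rate = 320.9 m / 749 ka = 0.000428 m/yr = 0.0428 cm/yr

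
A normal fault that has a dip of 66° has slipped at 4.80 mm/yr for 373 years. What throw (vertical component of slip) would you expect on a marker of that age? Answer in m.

1.64 m

dip-slip = rate × time = 4.80 mm/yr × 373 years = 1.790 m
throw = dip-slip × sin(dip) = 1.790 × sin(66°) = 1.64 m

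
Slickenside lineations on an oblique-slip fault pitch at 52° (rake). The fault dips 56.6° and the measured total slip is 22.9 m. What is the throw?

dip-slip = net slip × sin(rake) = 22.9 m × sin(52°) = 18.05 m
throw = dip-slip × sin(dip) = 18.05 × sin(56.6°) = 15.1 m

15.1 m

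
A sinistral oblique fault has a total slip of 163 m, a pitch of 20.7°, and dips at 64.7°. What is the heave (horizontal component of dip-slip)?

dip-slip = net slip × sin(rake) = 163 m × sin(20.7°) = 57.62 m
heave = dip-slip × cos(dip) = 57.62 × cos(64.7°) = 24.6 m

24.6 m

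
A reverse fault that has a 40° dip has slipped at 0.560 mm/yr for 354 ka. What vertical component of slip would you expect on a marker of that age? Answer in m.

dip-slip = rate × time = 0.560 mm/yr × 354 ka = 198.2 m
throw = dip-slip × sin(dip) = 198.2 × sin(40°) = 127 m

127 m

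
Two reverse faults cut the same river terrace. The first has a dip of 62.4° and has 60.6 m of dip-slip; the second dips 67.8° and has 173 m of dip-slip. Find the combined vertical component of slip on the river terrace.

214 m

throw_A = 60.6 × sin(62.4°) = 53.70 m
throw_B = 173 × sin(67.8°) = 160.2 m
total = 53.70 + 160.2 = 214 m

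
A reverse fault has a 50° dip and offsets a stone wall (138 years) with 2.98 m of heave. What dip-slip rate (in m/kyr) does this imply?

dip-slip = heave / cos(dip) = 2.98 m / cos(50°) = 4.636 m
rate = 4.636 m / 138 years = 0.0336 m/yr = 33.6 m/kyr

33.6 m/kyr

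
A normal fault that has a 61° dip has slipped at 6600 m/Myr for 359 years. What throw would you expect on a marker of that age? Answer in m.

2.07 m

dip-slip = rate × time = 6600 m/Myr × 359 years = 2.369 m
throw = dip-slip × sin(dip) = 2.369 × sin(61°) = 2.07 m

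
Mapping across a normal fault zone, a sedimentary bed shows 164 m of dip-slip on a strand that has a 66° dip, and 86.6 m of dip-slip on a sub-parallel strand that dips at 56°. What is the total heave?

heave_A = 164 × cos(66°) = 66.70 m
heave_B = 86.6 × cos(56°) = 48.43 m
total = 66.70 + 48.43 = 115 m

115 m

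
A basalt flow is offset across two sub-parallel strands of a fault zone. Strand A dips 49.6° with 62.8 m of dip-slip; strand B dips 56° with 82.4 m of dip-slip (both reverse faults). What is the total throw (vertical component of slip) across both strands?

116 m

throw_A = 62.8 × sin(49.6°) = 47.82 m
throw_B = 82.4 × sin(56°) = 68.31 m
total = 47.82 + 68.31 = 116 m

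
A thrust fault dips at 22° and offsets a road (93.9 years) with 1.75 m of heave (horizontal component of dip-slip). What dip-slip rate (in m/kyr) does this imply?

dip-slip = heave / cos(dip) = 1.75 m / cos(22°) = 1.887 m
rate = 1.887 m / 93.9 years = 0.0201 m/yr = 20.1 m/kyr

20.1 m/kyr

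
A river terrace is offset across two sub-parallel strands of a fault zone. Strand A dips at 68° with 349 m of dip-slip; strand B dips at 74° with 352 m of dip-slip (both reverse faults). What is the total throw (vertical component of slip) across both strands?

662 m

throw_A = 349 × sin(68°) = 323.6 m
throw_B = 352 × sin(74°) = 338.4 m
total = 323.6 + 338.4 = 662 m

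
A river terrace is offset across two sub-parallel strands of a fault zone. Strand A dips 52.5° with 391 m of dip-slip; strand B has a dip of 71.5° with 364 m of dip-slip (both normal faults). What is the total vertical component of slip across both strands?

throw_A = 391 × sin(52.5°) = 310.2 m
throw_B = 364 × sin(71.5°) = 345.2 m
total = 310.2 + 345.2 = 655 m

655 m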